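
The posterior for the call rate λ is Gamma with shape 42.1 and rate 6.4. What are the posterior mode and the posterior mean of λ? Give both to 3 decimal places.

Mode = (α−1)/β = 41.1/6.4 = 6.422.
Mean = α/β = 42.1/6.4 = 6.578.
Right-skewed posterior ⇒ mode < mean.

MAP = 6.422; posterior mean = 6.578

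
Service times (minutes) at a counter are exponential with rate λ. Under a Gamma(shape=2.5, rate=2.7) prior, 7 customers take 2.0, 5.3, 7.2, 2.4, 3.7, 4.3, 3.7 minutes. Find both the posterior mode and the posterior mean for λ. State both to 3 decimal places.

Σ times = 28.6. Posterior: Gamma(shape = 2.5+7 = 9.5, rate = 2.7+28.6 = 31.3).
Mode = (α−1)/β = 8.5/31.3 = 0.272.
Mean = α/β = 9.5/31.3 = 0.304.

λ_MAP = 0.272, E[λ|data] = 0.304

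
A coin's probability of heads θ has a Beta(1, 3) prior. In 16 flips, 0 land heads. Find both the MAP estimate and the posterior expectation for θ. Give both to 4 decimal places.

Posterior: Beta(1+0, 3+16) = Beta(1, 19).
Since α = 1 ≤ 1 and β > 1, the Beta density is monotone decreasing on [0,1]; the mode is at 0.
Mean = 1/(1+19) = 0.0500.
Right-skewed posterior ⇒ mode < mean.

MAP = 0.0000; posterior mean = 0.0500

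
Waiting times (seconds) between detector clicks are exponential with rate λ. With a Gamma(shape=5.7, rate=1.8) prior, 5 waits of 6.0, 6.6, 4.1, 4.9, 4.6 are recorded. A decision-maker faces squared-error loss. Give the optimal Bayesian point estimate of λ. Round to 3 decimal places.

0.382

Σ times = 26.2. Posterior: Gamma(shape = 5.7+5 = 10.7, rate = 1.8+26.2 = 28.0).
Mode = (α−1)/β = 9.7/28.0 = 0.346.
Mean = α/β = 10.7/28.0 = 0.382.
Squared-error loss ⇒ the optimal estimator is the posterior mean.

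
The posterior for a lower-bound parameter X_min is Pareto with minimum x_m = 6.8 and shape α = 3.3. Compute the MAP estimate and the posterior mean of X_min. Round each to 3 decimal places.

The Pareto density is strictly decreasing on [x_m, ∞), so the mode is x_m = 6.800.
Mean = α·x_m/(α−1) = 3.3·6.8/2.3 = 9.757.

MAP = 6.800, posterior mean = 9.757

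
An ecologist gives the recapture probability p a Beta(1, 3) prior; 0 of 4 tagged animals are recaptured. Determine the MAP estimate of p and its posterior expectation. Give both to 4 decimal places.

MAP = 0.0000, posterior mean = 0.1250

Posterior: Beta(1+0, 3+4) = Beta(1, 7).
Since α = 1 ≤ 1 and β > 1, the Beta density is monotone decreasing on [0,1]; the mode is at 0.
Mean = 1/(1+7) = 0.1250.
Mean > mode: the posterior has a right tail.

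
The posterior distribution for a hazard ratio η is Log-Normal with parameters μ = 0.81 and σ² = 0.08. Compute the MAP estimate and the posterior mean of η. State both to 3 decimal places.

MAP = 2.075; posterior mean = 2.340

Mode = exp(μ − σ²) = exp(0.73) = 2.075.
Mean = exp(μ + σ²/2) = exp(0.850) = 2.340.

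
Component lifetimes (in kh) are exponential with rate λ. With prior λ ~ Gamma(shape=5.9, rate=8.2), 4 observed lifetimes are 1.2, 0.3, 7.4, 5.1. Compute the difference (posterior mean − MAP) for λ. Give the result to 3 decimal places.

0.045

Σ times = 14.0. Posterior: Gamma(shape = 5.9+4 = 9.9, rate = 8.2+14.0 = 22.2).
Mode = (α−1)/β = 8.9/22.2 = 0.401.
Mean = α/β = 9.9/22.2 = 0.446.
Difference = 0.446 − 0.401 = 0.045.
Right-skewed posterior ⇒ mode < mean.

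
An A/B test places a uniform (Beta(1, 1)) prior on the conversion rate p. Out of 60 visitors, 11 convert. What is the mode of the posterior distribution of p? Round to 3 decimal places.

0.183

Posterior: Beta(1+11, 1+49) = Beta(12, 50).
Mode = (12−1)/(12+50−2) = 11/60 = 0.183.
Mean = 12/(12+50) = 12/62 = 0.194.
This is the posterior mode — the MAP estimate.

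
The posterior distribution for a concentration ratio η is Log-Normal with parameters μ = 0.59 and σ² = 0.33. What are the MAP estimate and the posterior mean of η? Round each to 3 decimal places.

Mode = exp(μ − σ²) = exp(0.26) = 1.297.
Mean = exp(μ + σ²/2) = exp(0.755) = 2.128.
Right-skewed posterior ⇒ mode < mean.

MAP = 1.297, posterior mean = 2.128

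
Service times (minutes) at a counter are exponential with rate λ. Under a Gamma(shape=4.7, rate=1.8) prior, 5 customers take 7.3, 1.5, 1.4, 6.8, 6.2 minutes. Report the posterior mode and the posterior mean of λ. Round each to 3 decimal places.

Σ times = 23.2. Posterior: Gamma(shape = 4.7+5 = 9.7, rate = 1.8+23.2 = 25.0).
Mode = (α−1)/β = 8.7/25.0 = 0.348.
Mean = α/β = 9.7/25.0 = 0.388.
The posterior is right-skewed, so the mean exceeds the mode.

λ_MAP = 0.348, E[λ|data] = 0.388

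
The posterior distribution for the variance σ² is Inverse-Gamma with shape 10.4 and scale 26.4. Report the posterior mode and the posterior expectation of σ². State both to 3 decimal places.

MAP = 2.316, posterior mean = 2.809

Mode = β/(α+1) = 26.4/11.4 = 2.316.
Mean = β/(α−1) = 26.4/9.4 = 2.809.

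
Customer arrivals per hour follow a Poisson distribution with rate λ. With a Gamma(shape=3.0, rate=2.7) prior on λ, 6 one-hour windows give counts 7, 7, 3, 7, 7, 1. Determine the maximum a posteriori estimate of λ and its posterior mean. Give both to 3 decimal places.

Σ counts = 32. Posterior: Gamma(shape = 3.0+32 = 35.0, rate = 2.7+6 = 8.7).
Mode = (α−1)/β = 34.0/8.7 = 3.908.
Mean = α/β = 35.0/8.7 = 4.023.

MAP = 3.908, posterior mean = 4.023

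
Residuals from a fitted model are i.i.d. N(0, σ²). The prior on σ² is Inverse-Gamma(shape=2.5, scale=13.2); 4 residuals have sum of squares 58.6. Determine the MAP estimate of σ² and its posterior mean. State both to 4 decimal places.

MAP estimate = 7.7273, posterior mean = 12.1429

Posterior: Inverse-Gamma(shape = 2.5+4/2 = 4.5, scale = 13.2+58.6/2 = 42.5).
Mode = β/(α+1) = 42.5/5.5 = 7.7273.
Mean = β/(α−1) = 42.5/3.5 = 12.1429.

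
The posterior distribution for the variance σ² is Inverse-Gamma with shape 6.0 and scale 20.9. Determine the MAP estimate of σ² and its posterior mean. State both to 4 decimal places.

Mode = β/(α+1) = 20.9/7.0 = 2.9857.
Mean = β/(α−1) = 20.9/5.0 = 4.1800.
Right-skewed posterior ⇒ mode < mean.

MAP = 2.9857, posterior mean = 4.1800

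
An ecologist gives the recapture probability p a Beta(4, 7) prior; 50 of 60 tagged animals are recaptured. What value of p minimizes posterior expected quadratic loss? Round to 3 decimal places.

Posterior: Beta(4+50, 7+10) = Beta(54, 17).
Mode = (54−1)/(54+17−2) = 53/69 = 0.768.
Mean = 54/(54+17) = 54/71 = 0.761.
Quadratic loss ⇒ the optimal estimator is the posterior mean.

0.761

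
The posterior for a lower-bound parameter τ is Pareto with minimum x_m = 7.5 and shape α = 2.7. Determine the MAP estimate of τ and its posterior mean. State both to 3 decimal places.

The Pareto density is strictly decreasing on [x_m, ∞), so the mode is x_m = 7.500.
Mean = α·x_m/(α−1) = 2.7·7.5/1.7 = 11.912.
Right-skewed posterior ⇒ mode < mean.

MAP estimate = 7.500, posterior mean = 11.912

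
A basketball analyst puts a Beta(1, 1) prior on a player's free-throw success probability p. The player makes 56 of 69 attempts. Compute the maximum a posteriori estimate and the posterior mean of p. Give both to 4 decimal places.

MAP = 0.8116; posterior mean = 0.8028

Posterior: Beta(1+56, 1+13) = Beta(57, 14).
Mode = (57−1)/(57+14−2) = 56/69 = 0.8116.
With a flat prior the MAP equals the MLE, 56/69.
Mean = 57/(57+14) = 57/71 = 0.8028.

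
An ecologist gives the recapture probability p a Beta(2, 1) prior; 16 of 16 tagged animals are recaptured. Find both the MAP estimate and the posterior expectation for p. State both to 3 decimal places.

Posterior: Beta(2+16, 1+0) = Beta(18, 1).
Since β = 1 ≤ 1 and α > 1, the Beta density is monotone increasing on [0,1]; the mode is at 1.
Mean = 18/(18+1) = 0.947.
Left-skewed posterior ⇒ mean < mode.

MAP = 1.000, posterior mean = 0.947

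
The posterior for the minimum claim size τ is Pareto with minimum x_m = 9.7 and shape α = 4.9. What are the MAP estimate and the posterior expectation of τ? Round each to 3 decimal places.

The Pareto density is strictly decreasing on [x_m, ∞), so the mode is x_m = 9.700.
Mean = α·x_m/(α−1) = 4.9·9.7/3.9 = 12.187.

τ_MAP = 9.700, E[τ|data] = 12.187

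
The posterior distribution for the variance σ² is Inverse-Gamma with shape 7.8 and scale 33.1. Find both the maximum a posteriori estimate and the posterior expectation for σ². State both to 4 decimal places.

Mode = β/(α+1) = 33.1/8.8 = 3.7614.
Mean = β/(α−1) = 33.1/6.8 = 4.8676.

MAP: 3.7614. Posterior mean: 4.8676.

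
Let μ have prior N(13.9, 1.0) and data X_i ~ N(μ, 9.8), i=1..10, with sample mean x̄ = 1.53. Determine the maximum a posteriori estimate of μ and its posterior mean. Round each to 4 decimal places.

Posterior for μ is Normal. Precision-weighted mean: (1/1.0·13.9 + 10/9.8·1.53) / (1/1.0 + 10/9.8) = 7.6525.
A Normal posterior is symmetric, so mode = mean.

MAP = 7.6525; posterior mean = 7.6525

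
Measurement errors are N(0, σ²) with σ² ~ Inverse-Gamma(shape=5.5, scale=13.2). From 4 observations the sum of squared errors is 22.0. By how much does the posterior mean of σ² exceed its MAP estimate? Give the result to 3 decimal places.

0.876

Posterior: Inverse-Gamma(shape = 5.5+4/2 = 7.5, scale = 13.2+22.0/2 = 24.2).
Mode = β/(α+1) = 24.2/8.5 = 2.847.
Mean = β/(α−1) = 24.2/6.5 = 3.723.
Difference = 3.723 − 2.847 = 0.876.
The posterior is right-skewed, so the mean exceeds the mode.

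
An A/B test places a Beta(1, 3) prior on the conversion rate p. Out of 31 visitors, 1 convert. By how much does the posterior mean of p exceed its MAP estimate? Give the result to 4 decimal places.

Posterior: Beta(1+1, 3+30) = Beta(2, 33).
Mode = (2−1)/(2+33−2) = 1/33 = 0.0303.
Mean = 2/(2+33) = 2/35 = 0.0571.
Difference = 0.0571 − 0.0303 = 0.0268.

0.0268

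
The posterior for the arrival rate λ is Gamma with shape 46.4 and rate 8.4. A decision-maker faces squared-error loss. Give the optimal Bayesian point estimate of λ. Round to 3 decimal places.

5.524

Mode = (α−1)/β = 45.4/8.4 = 5.405.
Mean = α/β = 46.4/8.4 = 5.524.
Squared-error loss ⇒ the optimal estimator is the posterior mean.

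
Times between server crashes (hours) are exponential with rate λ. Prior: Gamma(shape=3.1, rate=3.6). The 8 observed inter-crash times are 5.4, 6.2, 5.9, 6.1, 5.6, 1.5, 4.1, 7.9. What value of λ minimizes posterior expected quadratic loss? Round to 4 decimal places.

Σ times = 42.7. Posterior: Gamma(shape = 3.1+8 = 11.1, rate = 3.6+42.7 = 46.3).
Mode = (α−1)/β = 10.1/46.3 = 0.2181.
Mean = α/β = 11.1/46.3 = 0.2397.
Quadratic loss ⇒ the optimal estimator is the posterior mean.

0.2397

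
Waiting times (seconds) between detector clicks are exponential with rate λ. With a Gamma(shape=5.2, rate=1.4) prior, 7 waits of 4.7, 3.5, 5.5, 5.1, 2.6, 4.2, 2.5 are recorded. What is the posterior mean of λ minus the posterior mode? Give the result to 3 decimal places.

Σ times = 28.1. Posterior: Gamma(shape = 5.2+7 = 12.2, rate = 1.4+28.1 = 29.5).
Mode = (α−1)/β = 11.2/29.5 = 0.380.
Mean = α/β = 12.2/29.5 = 0.414.
Difference = 0.414 − 0.380 = 0.034.

0.034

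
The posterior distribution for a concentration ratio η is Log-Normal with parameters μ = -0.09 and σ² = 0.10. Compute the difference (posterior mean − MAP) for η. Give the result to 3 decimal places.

0.134

Mode = exp(μ − σ²) = exp(-0.19) = 0.827.
Mean = exp(μ + σ²/2) = exp(-0.040) = 0.961.
Difference = 0.961 − 0.827 = 0.134.
The mean is pulled above the mode by the posterior's right skew.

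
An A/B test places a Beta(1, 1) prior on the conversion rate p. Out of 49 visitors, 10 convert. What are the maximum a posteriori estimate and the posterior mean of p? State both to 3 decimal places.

MAP = 0.204, posterior mean = 0.216

Posterior: Beta(1+10, 1+39) = Beta(11, 40).
Mode = (11−1)/(11+40−2) = 10/49 = 0.204.
With a flat prior the MAP equals the MLE, 10/49.
Mean = 11/(11+40) = 11/51 = 0.216.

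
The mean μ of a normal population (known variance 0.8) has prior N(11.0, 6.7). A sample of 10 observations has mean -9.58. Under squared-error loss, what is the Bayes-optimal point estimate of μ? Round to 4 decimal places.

Posterior for μ is Normal. Precision-weighted mean: (1/6.7·11.0 + 10/0.8·-9.58) / (1/6.7 + 10/0.8) = -9.3372.
A Normal posterior is symmetric, so mode = mean.
Squared-error loss ⇒ the optimal estimator is the posterior mean.

-9.3372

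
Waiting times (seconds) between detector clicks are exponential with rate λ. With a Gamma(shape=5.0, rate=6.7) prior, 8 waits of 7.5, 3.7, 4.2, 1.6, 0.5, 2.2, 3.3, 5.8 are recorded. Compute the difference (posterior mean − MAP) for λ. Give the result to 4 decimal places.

Σ times = 28.8. Posterior: Gamma(shape = 5.0+8 = 13.0, rate = 6.7+28.8 = 35.5).
Mode = (α−1)/β = 12.0/35.5 = 0.3380.
Mean = α/β = 13.0/35.5 = 0.3662.
Difference = 0.3662 − 0.3380 = 0.0282.
Right-skewed posterior ⇒ mode < mean.

0.0282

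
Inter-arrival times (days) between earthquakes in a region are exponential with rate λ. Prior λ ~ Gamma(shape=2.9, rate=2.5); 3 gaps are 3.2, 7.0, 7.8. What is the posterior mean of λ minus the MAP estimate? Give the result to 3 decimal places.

Σ times = 18.0. Posterior: Gamma(shape = 2.9+3 = 5.9, rate = 2.5+18.0 = 20.5).
Mode = (α−1)/β = 4.9/20.5 = 0.239.
Mean = α/β = 5.9/20.5 = 0.288.
Difference = 0.288 − 0.239 = 0.049.
Mean > mode: the posterior has a right tail.

0.049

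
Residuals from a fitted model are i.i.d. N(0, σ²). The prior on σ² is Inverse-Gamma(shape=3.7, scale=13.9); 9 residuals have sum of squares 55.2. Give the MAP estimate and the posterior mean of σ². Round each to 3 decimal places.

Posterior: Inverse-Gamma(shape = 3.7+9/2 = 8.2, scale = 13.9+55.2/2 = 41.5).
Mode = β/(α+1) = 41.5/9.2 = 4.511.
Mean = β/(α−1) = 41.5/7.2 = 5.764.
Mean > mode: the posterior has a right tail.

MAP estimate = 4.511, posterior mean = 5.764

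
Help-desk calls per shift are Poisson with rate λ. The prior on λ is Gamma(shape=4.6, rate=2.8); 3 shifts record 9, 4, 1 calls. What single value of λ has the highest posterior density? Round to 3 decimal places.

3.034

Σ counts = 14. Posterior: Gamma(shape = 4.6+14 = 18.6, rate = 2.8+3 = 5.8).
Mode = (α−1)/β = 17.6/5.8 = 3.034.
Mean = α/β = 18.6/5.8 = 3.207.
This is the posterior mode — the MAP estimate.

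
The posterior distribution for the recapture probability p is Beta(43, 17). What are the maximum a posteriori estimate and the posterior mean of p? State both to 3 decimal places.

Mode = (43−1)/(43+17−2) = 42/58 = 0.724.
Mean = 43/(43+17) = 43/60 = 0.717.
The posterior is left-skewed, so the mode exceeds the mean.

MAP = 0.724, posterior mean = 0.717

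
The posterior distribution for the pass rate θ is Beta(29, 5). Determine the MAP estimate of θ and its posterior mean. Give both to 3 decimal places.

MAP = 0.875, posterior mean = 0.853

Mode = (29−1)/(29+5−2) = 28/32 = 0.875.
Mean = 29/(29+5) = 29/34 = 0.853.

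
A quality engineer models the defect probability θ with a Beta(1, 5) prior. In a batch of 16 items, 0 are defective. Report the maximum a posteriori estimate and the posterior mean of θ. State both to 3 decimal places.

maximum a posteriori estimate = 0.000, posterior mean = 0.045

Posterior: Beta(1+0, 5+16) = Beta(1, 21).
Since α = 1 ≤ 1 and β > 1, the Beta density is monotone decreasing on [0,1]; the mode is at 0.
Mean = 1/(1+21) = 0.045.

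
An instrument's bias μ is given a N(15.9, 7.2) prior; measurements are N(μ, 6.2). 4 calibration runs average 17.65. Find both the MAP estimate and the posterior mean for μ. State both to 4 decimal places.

Posterior for μ is Normal. Precision-weighted mean: (1/7.2·15.9 + 4/6.2·17.65) / (1/7.2 + 4/6.2) = 17.3400.
A Normal posterior is symmetric, so mode = mean.

MAP = 17.3400, posterior mean = 17.3400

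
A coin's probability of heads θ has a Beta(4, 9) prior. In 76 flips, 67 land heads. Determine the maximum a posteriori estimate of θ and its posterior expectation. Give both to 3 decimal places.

Posterior: Beta(4+67, 9+9) = Beta(71, 18).
Mode = (71−1)/(71+18−2) = 70/87 = 0.805.
Mean = 71/(71+18) = 71/89 = 0.798.

MAP: 0.805. Posterior mean: 0.798.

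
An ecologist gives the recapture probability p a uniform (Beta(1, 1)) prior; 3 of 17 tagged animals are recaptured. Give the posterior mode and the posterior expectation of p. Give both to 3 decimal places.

MAP: 0.176. Posterior mean: 0.211.

Posterior: Beta(1+3, 1+14) = Beta(4, 15).
Mode = (4−1)/(4+15−2) = 3/17 = 0.176.
With a flat prior the MAP equals the MLE, 3/17.
Mean = 4/(4+15) = 4/19 = 0.211.
Right-skewed posterior ⇒ mode < mean.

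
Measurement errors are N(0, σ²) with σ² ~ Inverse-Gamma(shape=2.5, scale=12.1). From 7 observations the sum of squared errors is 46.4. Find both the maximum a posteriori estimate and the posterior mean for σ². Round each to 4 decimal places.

Posterior: Inverse-Gamma(shape = 2.5+7/2 = 6.0, scale = 12.1+46.4/2 = 35.3).
Mode = β/(α+1) = 35.3/7.0 = 5.0429.
Mean = β/(α−1) = 35.3/5.0 = 7.0600.

MAP = 5.0429, posterior mean = 7.0600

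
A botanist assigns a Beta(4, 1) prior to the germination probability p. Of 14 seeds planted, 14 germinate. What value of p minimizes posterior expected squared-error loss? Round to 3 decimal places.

0.947

Posterior: Beta(4+14, 1+0) = Beta(18, 1).
Since β = 1 ≤ 1 and α > 1, the Beta density is monotone increasing on [0,1]; the mode is at 1.
Mean = 18/(18+1) = 0.947.
Squared-error loss ⇒ the optimal estimator is the posterior mean.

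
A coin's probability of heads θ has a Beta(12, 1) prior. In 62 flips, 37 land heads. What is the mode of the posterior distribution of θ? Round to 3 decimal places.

0.658

Posterior: Beta(12+37, 1+25) = Beta(49, 26).
Mode = (49−1)/(49+26−2) = 48/73 = 0.658.
Mean = 49/(49+26) = 49/75 = 0.653.
This is the posterior mode — the MAP estimate.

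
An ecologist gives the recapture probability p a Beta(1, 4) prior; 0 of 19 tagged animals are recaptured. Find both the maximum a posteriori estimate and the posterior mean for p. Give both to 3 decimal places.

Posterior: Beta(1+0, 4+19) = Beta(1, 23).
Since α = 1 ≤ 1 and β > 1, the Beta density is monotone decreasing on [0,1]; the mode is at 0.
Mean = 1/(1+23) = 0.042.
Mean > mode: the posterior has a right tail.

p_MAP = 0.000, E[p|data] = 0.042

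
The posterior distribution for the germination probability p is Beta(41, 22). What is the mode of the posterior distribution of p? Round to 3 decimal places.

Mode = (41−1)/(41+22−2) = 40/61 = 0.656.
Mean = 41/(41+22) = 41/63 = 0.651.
This is the posterior mode — the MAP estimate.

0.656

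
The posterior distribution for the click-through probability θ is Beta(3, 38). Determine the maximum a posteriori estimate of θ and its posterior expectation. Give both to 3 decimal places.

MAP = 0.051; posterior mean = 0.073

Mode = (3−1)/(3+38−2) = 2/39 = 0.051.
Mean = 3/(3+38) = 3/41 = 0.073.
Right-skewed posterior ⇒ mode < mean.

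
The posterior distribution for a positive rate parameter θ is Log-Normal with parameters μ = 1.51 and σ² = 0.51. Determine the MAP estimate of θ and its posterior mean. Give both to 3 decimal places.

MAP = 2.718; posterior mean = 5.842

Mode = exp(μ − σ²) = exp(1.00) = 2.718.
Mean = exp(μ + σ²/2) = exp(1.765) = 5.842.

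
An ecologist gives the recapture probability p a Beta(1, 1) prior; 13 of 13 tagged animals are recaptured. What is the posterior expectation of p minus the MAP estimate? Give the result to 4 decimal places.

Posterior: Beta(1+13, 1+0) = Beta(14, 1).
Since β = 1 ≤ 1 and α > 1, the Beta density is monotone increasing on [0,1]; the mode is at 1.
Mean = 14/(14+1) = 0.9333.
Difference = 0.9333 − 1.0000 = -0.0667.
Left-skewed posterior ⇒ mean < mode.

-0.0667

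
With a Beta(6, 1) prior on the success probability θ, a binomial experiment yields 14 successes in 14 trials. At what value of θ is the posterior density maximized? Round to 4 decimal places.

Posterior: Beta(6+14, 1+0) = Beta(20, 1).
Since β = 1 ≤ 1 and α > 1, the Beta density is monotone increasing on [0,1]; the mode is at 1.
Mean = 20/(20+1) = 0.9524.
This is the posterior mode — the MAP estimate.

1.0000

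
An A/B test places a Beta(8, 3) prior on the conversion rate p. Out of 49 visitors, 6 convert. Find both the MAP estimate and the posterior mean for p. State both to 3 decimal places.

Posterior: Beta(8+6, 3+43) = Beta(14, 46).
Mode = (14−1)/(14+46−2) = 13/58 = 0.224.
Mean = 14/(14+46) = 14/60 = 0.233.
The posterior is right-skewed, so the mean exceeds the mode.

MAP estimate = 0.224, posterior mean = 0.233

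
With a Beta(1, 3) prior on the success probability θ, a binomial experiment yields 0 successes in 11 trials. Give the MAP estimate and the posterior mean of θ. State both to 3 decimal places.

Posterior: Beta(1+0, 3+11) = Beta(1, 14).
Since α = 1 ≤ 1 and β > 1, the Beta density is monotone decreasing on [0,1]; the mode is at 0.
Mean = 1/(1+14) = 0.067.
The posterior is right-skewed, so the mean exceeds the mode.

MAP = 0.000, posterior mean = 0.067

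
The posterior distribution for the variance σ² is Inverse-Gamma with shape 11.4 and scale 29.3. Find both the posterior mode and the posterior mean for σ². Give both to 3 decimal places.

MAP: 2.363. Posterior mean: 2.817.

Mode = β/(α+1) = 29.3/12.4 = 2.363.
Mean = β/(α−1) = 29.3/10.4 = 2.817.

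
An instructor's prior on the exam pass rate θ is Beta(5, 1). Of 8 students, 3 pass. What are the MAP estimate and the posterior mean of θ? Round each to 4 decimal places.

Posterior: Beta(5+3, 1+5) = Beta(8, 6).
Mode = (8−1)/(8+6−2) = 7/12 = 0.5833.
Mean = 8/(8+6) = 8/14 = 0.5714.
Mode > mean: the posterior has a left tail.

MAP = 0.5833; posterior mean = 0.5714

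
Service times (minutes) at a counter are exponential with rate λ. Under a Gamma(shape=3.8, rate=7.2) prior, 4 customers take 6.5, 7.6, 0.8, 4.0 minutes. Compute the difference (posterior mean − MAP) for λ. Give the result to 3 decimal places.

0.038

Σ times = 18.9. Posterior: Gamma(shape = 3.8+4 = 7.8, rate = 7.2+18.9 = 26.1).
Mode = (α−1)/β = 6.8/26.1 = 0.261.
Mean = α/β = 7.8/26.1 = 0.299.
Difference = 0.299 − 0.261 = 0.038.
The mean is pulled above the mode by the posterior's right skew.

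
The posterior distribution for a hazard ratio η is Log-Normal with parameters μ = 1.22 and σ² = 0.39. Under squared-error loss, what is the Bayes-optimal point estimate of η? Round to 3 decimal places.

4.116

Mode = exp(μ − σ²) = exp(0.83) = 2.293.
Mean = exp(μ + σ²/2) = exp(1.415) = 4.116.
Squared-error loss ⇒ the optimal estimator is the posterior mean.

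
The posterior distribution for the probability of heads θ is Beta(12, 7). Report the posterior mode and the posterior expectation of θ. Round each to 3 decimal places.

MAP = 0.647; posterior mean = 0.632

Mode = (12−1)/(12+7−2) = 11/17 = 0.647.
Mean = 12/(12+7) = 12/19 = 0.632.
Left-skewed posterior ⇒ mean < mode.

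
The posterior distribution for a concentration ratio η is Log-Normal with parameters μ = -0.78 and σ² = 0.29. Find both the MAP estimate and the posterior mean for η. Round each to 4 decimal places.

Mode = exp(μ − σ²) = exp(-1.07) = 0.3430.
Mean = exp(μ + σ²/2) = exp(-0.635) = 0.5299.
Mean > mode: the posterior has a right tail.

MAP = 0.3430; posterior mean = 0.5299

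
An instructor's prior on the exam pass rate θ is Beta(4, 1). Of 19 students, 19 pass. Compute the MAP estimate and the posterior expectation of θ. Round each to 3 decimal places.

Posterior: Beta(4+19, 1+0) = Beta(23, 1).
Since β = 1 ≤ 1 and α > 1, the Beta density is monotone increasing on [0,1]; the mode is at 1.
Mean = 23/(23+1) = 0.958.
The mean is pulled below the mode by the posterior's left skew.

MAP estimate = 1.000, posterior expectation = 0.958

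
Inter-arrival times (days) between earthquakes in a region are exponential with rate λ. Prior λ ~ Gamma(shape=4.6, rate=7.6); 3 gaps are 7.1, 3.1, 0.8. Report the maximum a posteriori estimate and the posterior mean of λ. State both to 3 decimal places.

Σ times = 11.0. Posterior: Gamma(shape = 4.6+3 = 7.6, rate = 7.6+11.0 = 18.6).
Mode = (α−1)/β = 6.6/18.6 = 0.355.
Mean = α/β = 7.6/18.6 = 0.409.
The posterior is right-skewed, so the mean exceeds the mode.

MAP: 0.355. Posterior mean: 0.409.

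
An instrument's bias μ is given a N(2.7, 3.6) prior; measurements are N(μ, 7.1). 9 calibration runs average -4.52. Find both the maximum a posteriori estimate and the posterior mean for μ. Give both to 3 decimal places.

Posterior for μ is Normal. Precision-weighted mean: (1/3.6·2.7 + 9/7.1·-4.52) / (1/3.6 + 9/7.1) = -3.222.
A Normal posterior is symmetric, so mode = mean.

maximum a posteriori estimate = -3.222, posterior mean = -3.222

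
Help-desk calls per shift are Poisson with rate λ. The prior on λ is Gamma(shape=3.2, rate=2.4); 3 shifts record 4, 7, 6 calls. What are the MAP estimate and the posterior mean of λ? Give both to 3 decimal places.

MAP = 3.556, posterior mean = 3.741

Σ counts = 17. Posterior: Gamma(shape = 3.2+17 = 20.2, rate = 2.4+3 = 5.4).
Mode = (α−1)/β = 19.2/5.4 = 3.556.
Mean = α/β = 20.2/5.4 = 3.741.
Mean > mode: the posterior has a right tail.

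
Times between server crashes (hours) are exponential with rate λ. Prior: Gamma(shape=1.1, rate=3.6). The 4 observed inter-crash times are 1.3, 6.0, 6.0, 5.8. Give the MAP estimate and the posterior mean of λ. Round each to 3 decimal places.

λ_MAP = 0.181, E[λ|data] = 0.225

Σ times = 19.1. Posterior: Gamma(shape = 1.1+4 = 5.1, rate = 3.6+19.1 = 22.7).
Mode = (α−1)/β = 4.1/22.7 = 0.181.
Mean = α/β = 5.1/22.7 = 0.225.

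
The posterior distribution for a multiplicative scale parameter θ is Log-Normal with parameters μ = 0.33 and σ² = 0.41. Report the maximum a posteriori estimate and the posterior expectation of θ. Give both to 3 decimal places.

maximum a posteriori estimate = 0.923, posterior expectation = 1.707

Mode = exp(μ − σ²) = exp(-0.08) = 0.923.
Mean = exp(μ + σ²/2) = exp(0.535) = 1.707.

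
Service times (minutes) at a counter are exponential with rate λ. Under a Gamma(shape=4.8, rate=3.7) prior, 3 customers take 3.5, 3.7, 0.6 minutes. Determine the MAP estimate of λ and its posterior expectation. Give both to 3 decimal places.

MAP estimate = 0.591, posterior expectation = 0.678

Σ times = 7.8. Posterior: Gamma(shape = 4.8+3 = 7.8, rate = 3.7+7.8 = 11.5).
Mode = (α−1)/β = 6.8/11.5 = 0.591.
Mean = α/β = 7.8/11.5 = 0.678.
The mean is pulled above the mode by the posterior's right skew.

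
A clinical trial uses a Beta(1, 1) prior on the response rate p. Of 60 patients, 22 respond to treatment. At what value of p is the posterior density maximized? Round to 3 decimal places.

0.367

Posterior: Beta(1+22, 1+38) = Beta(23, 39).
Mode = (23−1)/(23+39−2) = 22/60 = 0.367.
With a flat prior the MAP equals the MLE, 22/60.
Mean = 23/(23+39) = 23/62 = 0.371.
This is the posterior mode — the MAP estimate.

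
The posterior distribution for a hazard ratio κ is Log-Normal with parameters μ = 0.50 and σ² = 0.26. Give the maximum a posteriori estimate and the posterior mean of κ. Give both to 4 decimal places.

Mode = exp(μ − σ²) = exp(0.24) = 1.2712.
Mean = exp(μ + σ²/2) = exp(0.630) = 1.8776.
The posterior is right-skewed, so the mean exceeds the mode.

maximum a posteriori estimate = 1.2712, posterior mean = 1.8776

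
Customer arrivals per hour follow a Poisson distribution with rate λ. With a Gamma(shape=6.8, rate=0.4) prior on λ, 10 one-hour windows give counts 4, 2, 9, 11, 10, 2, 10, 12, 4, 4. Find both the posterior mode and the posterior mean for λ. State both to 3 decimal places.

MAP = 7.096, posterior mean = 7.192

Σ counts = 68. Posterior: Gamma(shape = 6.8+68 = 74.8, rate = 0.4+10 = 10.4).
Mode = (α−1)/β = 73.8/10.4 = 7.096.
Mean = α/β = 74.8/10.4 = 7.192.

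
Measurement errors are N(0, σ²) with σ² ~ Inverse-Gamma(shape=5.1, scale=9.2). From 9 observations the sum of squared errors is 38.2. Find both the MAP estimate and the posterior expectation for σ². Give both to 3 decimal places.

Posterior: Inverse-Gamma(shape = 5.1+9/2 = 9.6, scale = 9.2+38.2/2 = 28.3).
Mode = β/(α+1) = 28.3/10.6 = 2.670.
Mean = β/(α−1) = 28.3/8.6 = 3.291.
The posterior is right-skewed, so the mean exceeds the mode.

MAP estimate = 2.670, posterior expectation = 3.291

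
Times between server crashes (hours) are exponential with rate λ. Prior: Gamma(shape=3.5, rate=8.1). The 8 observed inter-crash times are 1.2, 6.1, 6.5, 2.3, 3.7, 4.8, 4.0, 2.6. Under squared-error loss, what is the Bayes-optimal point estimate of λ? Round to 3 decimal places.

0.293

Σ times = 31.2. Posterior: Gamma(shape = 3.5+8 = 11.5, rate = 8.1+31.2 = 39.3).
Mode = (α−1)/β = 10.5/39.3 = 0.267.
Mean = α/β = 11.5/39.3 = 0.293.
Squared-error loss ⇒ the optimal estimator is the posterior mean.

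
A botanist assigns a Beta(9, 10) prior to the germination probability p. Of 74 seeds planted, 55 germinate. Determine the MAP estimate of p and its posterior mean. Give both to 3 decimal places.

MAP = 0.692; posterior mean = 0.688

Posterior: Beta(9+55, 10+19) = Beta(64, 29).
Mode = (64−1)/(64+29−2) = 63/91 = 0.692.
Mean = 64/(64+29) = 64/93 = 0.688.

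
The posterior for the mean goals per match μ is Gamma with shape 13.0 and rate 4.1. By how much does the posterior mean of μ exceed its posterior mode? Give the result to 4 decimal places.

0.2439

Mode = (α−1)/β = 12.0/4.1 = 2.9268.
Mean = α/β = 13.0/4.1 = 3.1707.
Difference = 3.1707 − 2.9268 = 0.2439.
Mean > mode: the posterior has a right tail.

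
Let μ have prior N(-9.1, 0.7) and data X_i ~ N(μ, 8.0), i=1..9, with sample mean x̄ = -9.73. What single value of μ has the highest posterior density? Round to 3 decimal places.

-9.378

Posterior for μ is Normal. Precision-weighted mean: (1/0.7·-9.1 + 9/8.0·-9.73) / (1/0.7 + 9/8.0) = -9.378.
A Normal posterior is symmetric, so mode = mean.
This is the posterior mode — the MAP estimate.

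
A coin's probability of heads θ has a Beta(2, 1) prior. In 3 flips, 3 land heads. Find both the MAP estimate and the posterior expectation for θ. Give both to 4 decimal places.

Posterior: Beta(2+3, 1+0) = Beta(5, 1).
Since β = 1 ≤ 1 and α > 1, the Beta density is monotone increasing on [0,1]; the mode is at 1.
Mean = 5/(5+1) = 0.8333.
Mode > mean: the posterior has a left tail.

MAP: 1.0000. Posterior mean: 0.8333.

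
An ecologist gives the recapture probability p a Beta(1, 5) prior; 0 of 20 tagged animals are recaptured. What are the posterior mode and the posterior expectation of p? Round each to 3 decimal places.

MAP = 0.000; posterior mean = 0.038

Posterior: Beta(1+0, 5+20) = Beta(1, 25).
Since α = 1 ≤ 1 and β > 1, the Beta density is monotone decreasing on [0,1]; the mode is at 0.
Mean = 1/(1+25) = 0.038.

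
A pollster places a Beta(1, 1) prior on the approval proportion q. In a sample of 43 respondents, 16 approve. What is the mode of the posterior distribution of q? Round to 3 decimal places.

0.372

Posterior: Beta(1+16, 1+27) = Beta(17, 28).
Mode = (17−1)/(17+28−2) = 16/43 = 0.372.
Mean = 17/(17+28) = 17/45 = 0.378.
This is the posterior mode — the MAP estimate.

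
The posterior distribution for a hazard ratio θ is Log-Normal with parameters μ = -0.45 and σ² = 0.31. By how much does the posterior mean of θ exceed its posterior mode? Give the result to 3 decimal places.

0.277

Mode = exp(μ − σ²) = exp(-0.76) = 0.468.
Mean = exp(μ + σ²/2) = exp(-0.295) = 0.745.
Difference = 0.745 − 0.468 = 0.277.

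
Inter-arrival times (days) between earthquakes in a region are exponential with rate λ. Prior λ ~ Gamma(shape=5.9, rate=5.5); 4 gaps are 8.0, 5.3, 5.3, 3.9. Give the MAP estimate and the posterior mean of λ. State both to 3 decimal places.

Σ times = 22.5. Posterior: Gamma(shape = 5.9+4 = 9.9, rate = 5.5+22.5 = 28.0).
Mode = (α−1)/β = 8.9/28.0 = 0.318.
Mean = α/β = 9.9/28.0 = 0.354.

MAP estimate = 0.318, posterior mean = 0.354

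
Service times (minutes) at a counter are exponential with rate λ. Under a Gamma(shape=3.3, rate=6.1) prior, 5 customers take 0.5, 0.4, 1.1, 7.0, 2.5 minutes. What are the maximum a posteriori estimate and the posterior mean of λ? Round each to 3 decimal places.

λ_MAP = 0.415, E[λ|data] = 0.472

Σ times = 11.5. Posterior: Gamma(shape = 3.3+5 = 8.3, rate = 6.1+11.5 = 17.6).
Mode = (α−1)/β = 7.3/17.6 = 0.415.
Mean = α/β = 8.3/17.6 = 0.472.
The mean is pulled above the mode by the posterior's right skew.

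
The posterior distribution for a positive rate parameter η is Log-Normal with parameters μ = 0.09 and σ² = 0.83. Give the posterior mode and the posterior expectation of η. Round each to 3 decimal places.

Mode = exp(μ − σ²) = exp(-0.74) = 0.477.
Mean = exp(μ + σ²/2) = exp(0.505) = 1.657.

MAP: 0.477. Posterior mean: 1.657.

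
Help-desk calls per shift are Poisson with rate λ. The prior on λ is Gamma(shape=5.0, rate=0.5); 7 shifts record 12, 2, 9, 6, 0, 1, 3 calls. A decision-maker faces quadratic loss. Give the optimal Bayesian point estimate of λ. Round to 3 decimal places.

Σ counts = 33. Posterior: Gamma(shape = 5.0+33 = 38.0, rate = 0.5+7 = 7.5).
Mode = (α−1)/β = 37.0/7.5 = 4.933.
Mean = α/β = 38.0/7.5 = 5.067.
Quadratic loss ⇒ the optimal estimator is the posterior mean.

5.067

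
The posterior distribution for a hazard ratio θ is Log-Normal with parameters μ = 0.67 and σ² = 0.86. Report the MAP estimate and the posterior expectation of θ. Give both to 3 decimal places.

MAP: 0.827. Posterior mean: 3.004.

Mode = exp(μ − σ²) = exp(-0.19) = 0.827.
Mean = exp(μ + σ²/2) = exp(1.100) = 3.004.
Mean > mode: the posterior has a right tail.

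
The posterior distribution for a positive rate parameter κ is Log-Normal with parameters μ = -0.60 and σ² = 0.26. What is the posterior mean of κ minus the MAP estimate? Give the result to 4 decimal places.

0.2018

Mode = exp(μ − σ²) = exp(-0.86) = 0.4232.
Mean = exp(μ + σ²/2) = exp(-0.470) = 0.6250.
Difference = 0.6250 − 0.4232 = 0.2018.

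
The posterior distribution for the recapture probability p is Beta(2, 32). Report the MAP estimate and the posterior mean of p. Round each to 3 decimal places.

Mode = (2−1)/(2+32−2) = 1/32 = 0.031.
Mean = 2/(2+32) = 2/34 = 0.059.
Right-skewed posterior ⇒ mode < mean.

MAP estimate = 0.031, posterior mean = 0.059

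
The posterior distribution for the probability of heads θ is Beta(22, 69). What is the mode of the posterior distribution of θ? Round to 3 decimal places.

Mode = (22−1)/(22+69−2) = 21/89 = 0.236.
Mean = 22/(22+69) = 22/91 = 0.242.
This is the posterior mode — the MAP estimate.

0.236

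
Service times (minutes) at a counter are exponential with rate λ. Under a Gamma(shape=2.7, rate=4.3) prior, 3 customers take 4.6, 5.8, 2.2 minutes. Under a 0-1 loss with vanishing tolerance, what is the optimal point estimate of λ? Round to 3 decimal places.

0.278

Σ times = 12.6. Posterior: Gamma(shape = 2.7+3 = 5.7, rate = 4.3+12.6 = 16.9).
Mode = (α−1)/β = 4.7/16.9 = 0.278.
Mean = α/β = 5.7/16.9 = 0.337.
This is the posterior mode — the MAP estimate.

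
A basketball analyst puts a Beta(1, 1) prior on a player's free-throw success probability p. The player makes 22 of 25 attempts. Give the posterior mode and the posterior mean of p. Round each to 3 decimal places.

Posterior: Beta(1+22, 1+3) = Beta(23, 4).
Mode = (23−1)/(23+4−2) = 22/25 = 0.880.
Mean = 23/(23+4) = 23/27 = 0.852.
Left-skewed posterior ⇒ mean < mode.

posterior mode = 0.880, posterior mean = 0.852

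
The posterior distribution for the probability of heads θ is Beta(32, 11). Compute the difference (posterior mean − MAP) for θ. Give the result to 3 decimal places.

Mode = (32−1)/(32+11−2) = 31/41 = 0.756.
Mean = 32/(32+11) = 32/43 = 0.744.
Difference = 0.744 − 0.756 = -0.012.
Left-skewed posterior ⇒ mean < mode.

-0.012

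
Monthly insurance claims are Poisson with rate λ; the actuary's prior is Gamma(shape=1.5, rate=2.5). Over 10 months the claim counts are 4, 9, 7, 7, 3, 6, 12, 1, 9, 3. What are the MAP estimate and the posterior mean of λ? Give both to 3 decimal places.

Σ counts = 61. Posterior: Gamma(shape = 1.5+61 = 62.5, rate = 2.5+10 = 12.5).
Mode = (α−1)/β = 61.5/12.5 = 4.920.
Mean = α/β = 62.5/12.5 = 5.000.
The mean is pulled above the mode by the posterior's right skew.

MAP = 4.920; posterior mean = 5.000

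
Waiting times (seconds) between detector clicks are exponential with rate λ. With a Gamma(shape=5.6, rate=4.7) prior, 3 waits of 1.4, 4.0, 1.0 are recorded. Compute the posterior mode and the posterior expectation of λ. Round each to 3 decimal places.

Σ times = 6.4. Posterior: Gamma(shape = 5.6+3 = 8.6, rate = 4.7+6.4 = 11.1).
Mode = (α−1)/β = 7.6/11.1 = 0.685.
Mean = α/β = 8.6/11.1 = 0.775.
Right-skewed posterior ⇒ mode < mean.

MAP = 0.685, posterior mean = 0.775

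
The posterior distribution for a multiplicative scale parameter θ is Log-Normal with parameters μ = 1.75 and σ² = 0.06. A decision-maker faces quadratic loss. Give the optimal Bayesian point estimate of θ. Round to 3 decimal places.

5.930

Mode = exp(μ − σ²) = exp(1.69) = 5.419.
Mean = exp(μ + σ²/2) = exp(1.780) = 5.930.
Quadratic loss ⇒ the optimal estimator is the posterior mean.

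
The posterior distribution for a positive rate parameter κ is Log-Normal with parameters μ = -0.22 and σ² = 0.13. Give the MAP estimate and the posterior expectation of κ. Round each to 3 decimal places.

Mode = exp(μ − σ²) = exp(-0.35) = 0.705.
Mean = exp(μ + σ²/2) = exp(-0.155) = 0.856.
The mean is pulled above the mode by the posterior's right skew.

MAP = 0.705; posterior mean = 0.856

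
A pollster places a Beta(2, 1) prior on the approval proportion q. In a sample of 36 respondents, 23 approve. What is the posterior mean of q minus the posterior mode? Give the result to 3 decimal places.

Posterior: Beta(2+23, 1+13) = Beta(25, 14).
Mode = (25−1)/(25+14−2) = 24/37 = 0.649.
Mean = 25/(25+14) = 25/39 = 0.641.
Difference = 0.641 − 0.649 = -0.008.
Mode > mean: the posterior has a left tail.

-0.008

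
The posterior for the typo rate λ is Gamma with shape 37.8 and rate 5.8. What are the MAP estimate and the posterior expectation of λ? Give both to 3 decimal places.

Mode = (α−1)/β = 36.8/5.8 = 6.345.
Mean = α/β = 37.8/5.8 = 6.517.

MAP estimate = 6.345, posterior expectation = 6.517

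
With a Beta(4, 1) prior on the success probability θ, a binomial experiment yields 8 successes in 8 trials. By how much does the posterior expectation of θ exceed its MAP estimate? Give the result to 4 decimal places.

-0.0769

Posterior: Beta(4+8, 1+0) = Beta(12, 1).
Since β = 1 ≤ 1 and α > 1, the Beta density is monotone increasing on [0,1]; the mode is at 1.
Mean = 12/(12+1) = 0.9231.
Difference = 0.9231 − 1.0000 = -0.0769.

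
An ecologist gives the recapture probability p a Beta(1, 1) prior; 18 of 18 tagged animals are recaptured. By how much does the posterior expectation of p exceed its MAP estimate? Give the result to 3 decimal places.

-0.050

Posterior: Beta(1+18, 1+0) = Beta(19, 1).
Since β = 1 ≤ 1 and α > 1, the Beta density is monotone increasing on [0,1]; the mode is at 1.
Mean = 19/(19+1) = 0.950.
Difference = 0.950 − 1.000 = -0.050.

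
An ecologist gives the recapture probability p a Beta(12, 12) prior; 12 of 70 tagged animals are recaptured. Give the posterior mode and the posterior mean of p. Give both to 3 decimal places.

Posterior: Beta(12+12, 12+58) = Beta(24, 70).
Mode = (24−1)/(24+70−2) = 23/92 = 0.250.
Mean = 24/(24+70) = 24/94 = 0.255.

p_MAP = 0.250, E[p|data] = 0.255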